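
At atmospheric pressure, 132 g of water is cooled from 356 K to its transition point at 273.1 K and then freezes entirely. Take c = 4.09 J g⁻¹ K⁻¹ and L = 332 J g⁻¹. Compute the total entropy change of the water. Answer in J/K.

Cooling step: ΔS₁ = m c ln(T_tr/T_i) = 132 × 4.09 × ln(273.1/356) = -143.1 J/K.
Phase change: ΔS₂ = −mL/T_tr = −132 × 332 / 273.1 = -160.5 J/K.
ΔS_total = (-143.1) + (-160.5) = -304 J/K.

ΔS = -304 J/K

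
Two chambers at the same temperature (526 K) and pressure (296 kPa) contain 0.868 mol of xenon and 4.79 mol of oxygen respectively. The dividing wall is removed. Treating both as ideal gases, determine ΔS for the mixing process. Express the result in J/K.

ΔS_mix = 20.2 J/K

Mole fractions: x_A = 0.868/5.66 = 0.153, x_B = 0.847.
ΔS_mix = −R(n_A ln x_A + n_B ln x_B) = −8.314 × (0.868 ln 0.153 + 4.79 ln 0.847) = 20.2 J/K.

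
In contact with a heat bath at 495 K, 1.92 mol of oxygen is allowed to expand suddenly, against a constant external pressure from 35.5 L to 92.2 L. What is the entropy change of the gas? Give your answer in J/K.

ΔS_gas = 15.2 J/K

Entropy is a state function, so ΔS_gas depends only on the end states.
For an isothermal ideal gas ΔS_gas = nR ln(V₂/V₁) = 1.92 × 8.314 × ln(92.2/35.5) = 15.2 J/K.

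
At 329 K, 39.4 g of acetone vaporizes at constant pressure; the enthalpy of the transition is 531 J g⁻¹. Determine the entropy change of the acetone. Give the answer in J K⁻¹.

Heat absorbed by the substance: Q = mL = 39.4 × 531 = 20921.4 J.
At constant T, ΔS = Q_rev/T = 20921.4 / 329 = 63.6 J/K.

ΔS = 63.6 J/K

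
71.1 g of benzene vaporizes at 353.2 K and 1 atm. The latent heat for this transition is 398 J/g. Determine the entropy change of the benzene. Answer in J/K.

Heat absorbed by the substance: Q = mL = 71.1 × 398 = 28297.8 J.
At constant T, ΔS = Q_rev/T = 28297.8 / 353.2 = 80.1 J/K.

ΔS = 80.1 J/K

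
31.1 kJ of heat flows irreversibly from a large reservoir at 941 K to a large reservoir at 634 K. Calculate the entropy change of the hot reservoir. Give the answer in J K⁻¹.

The hot reservoir loses heat Q, so ΔS_hot = −Q/T_H = −31100/941 = -33 J/K.

ΔS_hot = -33 J/K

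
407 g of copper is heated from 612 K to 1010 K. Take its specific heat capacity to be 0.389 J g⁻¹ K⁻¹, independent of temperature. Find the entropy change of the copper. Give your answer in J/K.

ΔS = 79.3 J/K

ΔS = ∫dQ_rev/T = m c ln(T₂/T₁) = 407 × 0.389 × ln(1010/612) = 79.3 J/K.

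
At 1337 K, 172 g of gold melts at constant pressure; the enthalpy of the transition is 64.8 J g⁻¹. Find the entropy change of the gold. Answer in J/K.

Heat absorbed by the substance: Q = mL = 172 × 64.8 = 11145.6 J.
At constant T, ΔS = Q_rev/T = 11145.6 / 1337 = 8.34 J/K.

ΔS = 8.34 J/K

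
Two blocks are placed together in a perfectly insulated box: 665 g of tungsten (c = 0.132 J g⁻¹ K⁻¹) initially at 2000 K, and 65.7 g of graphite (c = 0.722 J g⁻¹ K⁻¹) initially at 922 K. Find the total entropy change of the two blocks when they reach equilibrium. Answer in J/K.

Energy balance: T_f = (m₁c₁T₁ + m₂c₂T₂)/(m₁c₁ + m₂c₂) = 1621.8 K.
ΔS₁ = m₁c₁ ln(T_f/T₁) = 87.78 × ln(1621.8/2000) = -18.4 J/K.
ΔS₂ = m₂c₂ ln(T_f/T₂) = 47.4354 × ln(1621.8/922) = 26.79 J/K.
ΔS_total = -18.4 + 26.79 = 8.39 J/K.

ΔS_total = 8.39 J/K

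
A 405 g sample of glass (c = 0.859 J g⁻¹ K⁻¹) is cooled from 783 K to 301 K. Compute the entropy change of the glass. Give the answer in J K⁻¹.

ΔS = -333 J/K

ΔS = ∫dQ_rev/T = m c ln(T₂/T₁) = 405 × 0.859 × ln(301/783) = -333 J/K.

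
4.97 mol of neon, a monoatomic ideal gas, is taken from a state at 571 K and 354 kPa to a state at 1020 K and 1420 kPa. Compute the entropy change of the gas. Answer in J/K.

ΔS = nC_p ln(T₂/T₁) − nR ln(P₂/P₁), with C_p = 5R/2 = 20.79 J mol⁻¹ K⁻¹ for a monoatomic ideal gas.
ΔS = 4.97 × [20.79 × ln(1020/571) − 8.314 × ln(1420/354)] = 2.53 J/K.

ΔS = 2.53 J/K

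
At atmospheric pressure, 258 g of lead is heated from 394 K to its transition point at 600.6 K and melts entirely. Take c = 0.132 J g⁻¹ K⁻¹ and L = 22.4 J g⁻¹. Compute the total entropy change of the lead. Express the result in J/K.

Warming step: ΔS₁ = m c ln(T_tr/T_i) = 258 × 0.132 × ln(600.6/394) = 14.36 J/K.
Phase change: ΔS₂ = +mL/T_tr = 258 × 22.4 / 600.6 = 9.622 J/K.
ΔS_total = (14.36) + (9.622) = 24 J/K.

ΔS = 24 J/K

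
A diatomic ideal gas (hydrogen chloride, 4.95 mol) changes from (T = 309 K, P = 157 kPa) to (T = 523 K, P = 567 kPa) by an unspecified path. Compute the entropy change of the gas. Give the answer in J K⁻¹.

ΔS = 23 J/K

ΔS = nC_p ln(T₂/T₁) − nR ln(P₂/P₁), with C_p = 7R/2 = 29.1 J mol⁻¹ K⁻¹ for a diatomic ideal gas.
ΔS = 4.95 × [29.1 × ln(523/309) − 8.314 × ln(567/157)] = 23 J/K.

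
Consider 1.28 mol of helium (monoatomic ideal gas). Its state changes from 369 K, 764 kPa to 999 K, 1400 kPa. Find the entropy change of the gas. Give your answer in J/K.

ΔS = 20.1 J/K

ΔS = nC_p ln(T₂/T₁) − nR ln(P₂/P₁), with C_p = 5R/2 = 20.79 J mol⁻¹ K⁻¹ for a monoatomic ideal gas.
ΔS = 1.28 × [20.79 × ln(999/369) − 8.314 × ln(1400/764)] = 20.1 J/K.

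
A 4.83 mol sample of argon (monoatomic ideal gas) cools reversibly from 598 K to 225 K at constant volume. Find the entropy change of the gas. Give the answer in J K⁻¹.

At constant volume, ΔS = nC_V ln(T₂/T₁) with C_V = 3R/2 = 12.47 J mol⁻¹ K⁻¹.
ΔS = 4.83 × 12.47 × ln(225/598) = -58.9 J/K.

ΔS = -58.9 J/K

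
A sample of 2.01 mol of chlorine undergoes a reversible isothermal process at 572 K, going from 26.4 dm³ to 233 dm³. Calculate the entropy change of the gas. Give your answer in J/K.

For an isothermal ideal gas ΔS_gas = nR ln(V₂/V₁) = 2.01 × 8.314 × ln(233/26.4) = 36.4 J/K.

ΔS_gas = 36.4 J/K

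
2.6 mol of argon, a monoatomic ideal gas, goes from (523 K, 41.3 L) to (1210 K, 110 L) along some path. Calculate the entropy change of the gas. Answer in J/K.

ΔS = 48.4 J/K

Entropy is a state function: ΔS = nC_V ln(T₂/T₁) + nR ln(V₂/V₁), with C_V = 3R/2 = 12.47 J mol⁻¹ K⁻¹ for a monoatomic ideal gas.
ΔS = 2.6 × [12.47 × ln(1210/523) + 8.314 × ln(110/41.3)] = 48.4 J/K.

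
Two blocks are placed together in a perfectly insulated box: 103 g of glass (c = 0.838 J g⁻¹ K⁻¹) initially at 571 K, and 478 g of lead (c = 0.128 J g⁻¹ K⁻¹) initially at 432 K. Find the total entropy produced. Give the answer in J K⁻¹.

ΔS_total = 1.37 J/K

Energy balance: T_f = (m₁c₁T₁ + m₂c₂T₂)/(m₁c₁ + m₂c₂) = 513.34 K.
ΔS₁ = m₁c₁ ln(T_f/T₁) = 86.314 × ln(513.34/571) = -9.188 J/K.
ΔS₂ = m₂c₂ ln(T_f/T₂) = 61.184 × ln(513.34/432) = 10.56 J/K.
ΔS_total = -9.188 + 10.56 = 1.37 J/K.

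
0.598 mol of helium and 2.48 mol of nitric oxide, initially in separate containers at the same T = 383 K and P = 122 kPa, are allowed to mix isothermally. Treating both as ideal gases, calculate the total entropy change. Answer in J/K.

ΔS_mix = 12.6 J/K

Mole fractions: x_A = 0.598/3.08 = 0.194, x_B = 0.806.
ΔS_mix = −R(n_A ln x_A + n_B ln x_B) = −8.314 × (0.598 ln 0.194 + 2.48 ln 0.806) = 12.6 J/K.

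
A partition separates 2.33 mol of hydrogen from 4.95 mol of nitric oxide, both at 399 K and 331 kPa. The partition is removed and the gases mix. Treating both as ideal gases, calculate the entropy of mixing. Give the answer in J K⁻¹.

ΔS_mix = 37.9 J/K

Mole fractions: x_A = 2.33/7.28 = 0.32, x_B = 0.68.
ΔS_mix = −R(n_A ln x_A + n_B ln x_B) = −8.314 × (2.33 ln 0.32 + 4.95 ln 0.68) = 37.9 J/K.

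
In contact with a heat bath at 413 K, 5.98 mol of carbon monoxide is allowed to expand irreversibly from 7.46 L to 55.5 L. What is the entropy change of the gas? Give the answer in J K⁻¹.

Entropy is a state function, so ΔS_gas depends only on the end states.
For an isothermal ideal gas ΔS_gas = nR ln(V₂/V₁) = 5.98 × 8.314 × ln(55.5/7.46) = 99.8 J/K.

ΔS_gas = 99.8 J/K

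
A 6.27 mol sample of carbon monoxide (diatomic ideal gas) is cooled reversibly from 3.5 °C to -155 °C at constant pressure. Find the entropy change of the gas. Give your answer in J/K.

In kelvin: T₁ = 276.65 K, T₂ = 118.15 K. At constant pressure, ΔS = nC_p ln(T₂/T₁) with C_p = 7R/2 = 29.1 J mol⁻¹ K⁻¹.
ΔS = 6.27 × 29.1 × ln(118.15/276.65) = -155 J/K.

ΔS = -155 J/K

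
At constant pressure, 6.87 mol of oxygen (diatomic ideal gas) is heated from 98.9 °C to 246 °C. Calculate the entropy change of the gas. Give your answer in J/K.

ΔS = 66.6 J/K

In kelvin: T₁ = 372.05 K, T₂ = 519.15 K. At constant pressure, ΔS = nC_p ln(T₂/T₁) with C_p = 7R/2 = 29.1 J mol⁻¹ K⁻¹.
ΔS = 6.87 × 29.1 × ln(519.15/372.05) = 66.6 J/K.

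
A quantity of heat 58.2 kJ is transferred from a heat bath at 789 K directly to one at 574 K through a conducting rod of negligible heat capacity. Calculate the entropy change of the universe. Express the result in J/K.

ΔS_total = 27.6 J/K

ΔS_hot = −Q/T_H = −58200/789 = -73.76 J/K and ΔS_cold = +Q/T_C = 58200/574 = 101.4 J/K.
ΔS_total = -73.76 + 101.4 = 27.6 J/K, positive as the second law requires.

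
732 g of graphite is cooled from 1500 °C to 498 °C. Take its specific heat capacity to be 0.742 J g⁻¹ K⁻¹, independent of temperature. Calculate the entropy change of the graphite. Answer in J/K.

ΔS = -452 J/K

In kelvin: T₁ = 1773.15 K, T₂ = 771.15 K. ΔS = ∫dQ_rev/T = m c ln(T₂/T₁) = 732 × 0.742 × ln(771.15/1773.15) = -452 J/K.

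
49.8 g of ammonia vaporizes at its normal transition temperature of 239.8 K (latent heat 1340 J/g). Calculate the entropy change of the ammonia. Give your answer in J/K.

Heat absorbed by the substance: Q = mL = 49.8 × 1340 = 66732 J.
At constant T, ΔS = Q_rev/T = 66732 / 239.8 = 278 J/K.

ΔS = 278 J/K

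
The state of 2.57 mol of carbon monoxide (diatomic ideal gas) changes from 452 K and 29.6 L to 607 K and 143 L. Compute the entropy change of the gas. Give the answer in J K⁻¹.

Entropy is a state function: ΔS = nC_V ln(T₂/T₁) + nR ln(V₂/V₁), with C_V = 5R/2 = 20.79 J mol⁻¹ K⁻¹ for a diatomic ideal gas.
ΔS = 2.57 × [20.79 × ln(607/452) + 8.314 × ln(143/29.6)] = 49.4 J/K.

ΔS = 49.4 J/K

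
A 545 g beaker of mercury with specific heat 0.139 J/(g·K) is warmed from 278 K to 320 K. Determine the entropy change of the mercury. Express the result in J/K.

ΔS = 10.7 J/K

ΔS = ∫dQ_rev/T = m c ln(T₂/T₁) = 545 × 0.139 × ln(320/278) = 10.7 J/K.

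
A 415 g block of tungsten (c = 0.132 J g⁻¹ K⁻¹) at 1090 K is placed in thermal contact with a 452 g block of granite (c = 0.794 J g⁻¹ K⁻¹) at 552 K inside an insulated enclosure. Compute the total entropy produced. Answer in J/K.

ΔS_total = 12.9 J/K

Energy balance: T_f = (m₁c₁T₁ + m₂c₂T₂)/(m₁c₁ + m₂c₂) = 623.24 K.
ΔS₁ = m₁c₁ ln(T_f/T₁) = 54.78 × ln(623.24/1090) = -30.62 J/K.
ΔS₂ = m₂c₂ ln(T_f/T₂) = 358.888 × ln(623.24/552) = 43.57 J/K.
ΔS_total = -30.62 + 43.57 = 12.9 J/K.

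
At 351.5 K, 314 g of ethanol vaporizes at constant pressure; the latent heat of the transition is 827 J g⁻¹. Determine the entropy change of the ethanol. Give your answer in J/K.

Heat absorbed by the substance: Q = mL = 314 × 827 = 259678 J.
At constant T, ΔS = Q_rev/T = 259678 / 351.5 = 739 J/K.

ΔS = 739 J/K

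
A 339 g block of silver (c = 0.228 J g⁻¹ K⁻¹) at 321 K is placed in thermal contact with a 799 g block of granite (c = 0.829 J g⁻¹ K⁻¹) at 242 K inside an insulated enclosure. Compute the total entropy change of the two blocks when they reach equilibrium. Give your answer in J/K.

ΔS_total = 2.98 J/K

Energy balance: T_f = (m₁c₁T₁ + m₂c₂T₂)/(m₁c₁ + m₂c₂) = 250.26 K.
ΔS₁ = m₁c₁ ln(T_f/T₁) = 77.292 × ln(250.26/321) = -19.24 J/K.
ΔS₂ = m₂c₂ ln(T_f/T₂) = 662.371 × ln(250.26/242) = 22.22 J/K.
ΔS_total = -19.24 + 22.22 = 2.98 J/K.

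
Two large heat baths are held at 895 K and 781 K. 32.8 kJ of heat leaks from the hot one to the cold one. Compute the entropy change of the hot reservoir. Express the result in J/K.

The hot reservoir loses heat Q, so ΔS_hot = −Q/T_H = −32800/895 = -36.6 J/K.

ΔS_hot = -36.6 J/K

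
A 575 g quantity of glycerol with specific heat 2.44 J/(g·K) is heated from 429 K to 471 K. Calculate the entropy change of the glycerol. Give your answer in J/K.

ΔS = 131 J/K

ΔS = ∫dQ_rev/T = m c ln(T₂/T₁) = 575 × 2.44 × ln(471/429) = 131 J/K.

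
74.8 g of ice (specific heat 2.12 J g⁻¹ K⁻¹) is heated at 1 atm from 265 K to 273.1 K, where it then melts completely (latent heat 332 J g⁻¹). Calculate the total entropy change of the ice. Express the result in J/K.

Warming step: ΔS₁ = m c ln(T_tr/T_i) = 74.8 × 2.12 × ln(273.1/265) = 4.774 J/K.
Phase change: ΔS₂ = +mL/T_tr = 74.8 × 332 / 273.1 = 90.93 J/K.
ΔS_total = (4.774) + (90.93) = 95.7 J/K.

ΔS = 95.7 J/K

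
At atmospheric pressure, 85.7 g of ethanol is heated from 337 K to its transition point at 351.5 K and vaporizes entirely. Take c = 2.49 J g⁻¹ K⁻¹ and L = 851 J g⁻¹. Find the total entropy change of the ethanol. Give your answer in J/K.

ΔS = 216 J/K

Warming step: ΔS₁ = m c ln(T_tr/T_i) = 85.7 × 2.49 × ln(351.5/337) = 8.99 J/K.
Phase change: ΔS₂ = +mL/T_tr = 85.7 × 851 / 351.5 = 207.5 J/K.
ΔS_total = (8.99) + (207.5) = 216 J/K.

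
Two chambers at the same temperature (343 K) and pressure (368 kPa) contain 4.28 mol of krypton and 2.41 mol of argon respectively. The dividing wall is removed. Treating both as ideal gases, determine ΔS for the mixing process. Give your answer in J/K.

ΔS_mix = 36.4 J/K

Mole fractions: x_A = 4.28/6.69 = 0.64, x_B = 0.36.
ΔS_mix = −R(n_A ln x_A + n_B ln x_B) = −8.314 × (4.28 ln 0.64 + 2.41 ln 0.36) = 36.4 J/K.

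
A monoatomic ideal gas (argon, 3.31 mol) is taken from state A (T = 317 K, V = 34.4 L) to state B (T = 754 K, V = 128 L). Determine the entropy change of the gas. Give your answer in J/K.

Entropy is a state function: ΔS = nC_V ln(T₂/T₁) + nR ln(V₂/V₁), with C_V = 3R/2 = 12.47 J mol⁻¹ K⁻¹ for a monoatomic ideal gas.
ΔS = 3.31 × [12.47 × ln(754/317) + 8.314 × ln(128/34.4)] = 71.9 J/K.

ΔS = 71.9 J/K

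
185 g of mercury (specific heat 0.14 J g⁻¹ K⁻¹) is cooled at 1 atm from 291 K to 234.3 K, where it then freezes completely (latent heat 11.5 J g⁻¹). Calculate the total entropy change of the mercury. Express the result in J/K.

Cooling step: ΔS₁ = m c ln(T_tr/T_i) = 185 × 0.14 × ln(234.3/291) = -5.613 J/K.
Phase change: ΔS₂ = −mL/T_tr = −185 × 11.5 / 234.3 = -9.08 J/K.
ΔS_total = (-5.613) + (-9.08) = -14.7 J/K.

ΔS = -14.7 J/K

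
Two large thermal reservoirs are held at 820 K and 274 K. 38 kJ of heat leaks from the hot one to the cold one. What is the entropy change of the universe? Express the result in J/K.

ΔS_hot = −Q/T_H = −38000/820 = -46.341 J/K and ΔS_cold = +Q/T_C = 38000/274 = 138.69 J/K.
ΔS_total = -46.341 + 138.69 = 92.3 J/K, positive as the second law requires.

ΔS_total = 92.3 J/K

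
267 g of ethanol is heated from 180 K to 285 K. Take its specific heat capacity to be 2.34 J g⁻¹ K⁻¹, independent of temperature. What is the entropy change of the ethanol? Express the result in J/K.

ΔS = ∫dQ_rev/T = m c ln(T₂/T₁) = 267 × 2.34 × ln(285/180) = 287 J/K.

ΔS = 287 J/K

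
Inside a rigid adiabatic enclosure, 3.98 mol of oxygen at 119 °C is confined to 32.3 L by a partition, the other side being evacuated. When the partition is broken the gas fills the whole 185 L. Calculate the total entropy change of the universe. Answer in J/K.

For an ideal gas in free expansion Q = 0 and W = 0, so T is unchanged.
Entropy is a state function; using a reversible isothermal path, ΔS_gas = nR ln(V₂/V₁) = 3.98 × 8.314 × ln(185/32.3) = 57.8 J/K.
The insulated surroundings exchange no heat, so ΔS_surr = 0 and ΔS_universe = ΔS_gas.

ΔS_universe = 57.8 J/K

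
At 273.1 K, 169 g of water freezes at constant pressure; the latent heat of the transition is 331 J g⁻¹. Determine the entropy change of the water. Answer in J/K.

ΔS = -205 J/K

Heat released by the substance: Q = −mL = −169 × 331 = −55939 J.
At constant T, ΔS = Q_rev/T = −55939 / 273.1 = -205 J/K.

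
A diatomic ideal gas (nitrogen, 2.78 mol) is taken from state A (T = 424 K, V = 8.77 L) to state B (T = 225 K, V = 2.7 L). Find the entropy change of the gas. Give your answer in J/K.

Entropy is a state function: ΔS = nC_V ln(T₂/T₁) + nR ln(V₂/V₁), with C_V = 5R/2 = 20.79 J mol⁻¹ K⁻¹ for a diatomic ideal gas.
ΔS = 2.78 × [20.79 × ln(225/424) + 8.314 × ln(2.7/8.77)] = -63.8 J/K.

ΔS = -63.8 J/K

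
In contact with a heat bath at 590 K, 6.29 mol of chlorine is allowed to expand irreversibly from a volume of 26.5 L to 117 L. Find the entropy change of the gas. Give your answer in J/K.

ΔS_gas = 77.7 J/K

Entropy is a state function, so ΔS_gas depends only on the end states.
For an isothermal ideal gas ΔS_gas = nR ln(V₂/V₁) = 6.29 × 8.314 × ln(117/26.5) = 77.7 J/K.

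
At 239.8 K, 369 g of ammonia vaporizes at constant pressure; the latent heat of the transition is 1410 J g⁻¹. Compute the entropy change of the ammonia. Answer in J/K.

Heat absorbed by the substance: Q = mL = 369 × 1410 = 520290 J.
At constant T, ΔS = Q_rev/T = 520290 / 239.8 = 2170 J/K.

ΔS = 2170 J/K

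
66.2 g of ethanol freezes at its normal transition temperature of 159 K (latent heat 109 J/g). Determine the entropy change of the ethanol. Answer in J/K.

ΔS = -45.4 J/K

Heat released by the substance: Q = −mL = −66.2 × 109 = −7215.8 J.
At constant T, ΔS = Q_rev/T = −7215.8 / 159 = -45.4 J/K.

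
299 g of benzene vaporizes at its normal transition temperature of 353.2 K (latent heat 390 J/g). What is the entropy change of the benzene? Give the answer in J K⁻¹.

Heat absorbed by the substance: Q = mL = 299 × 390 = 116610 J.
At constant T, ΔS = Q_rev/T = 116610 / 353.2 = 330 J/K.

ΔS = 330 J/K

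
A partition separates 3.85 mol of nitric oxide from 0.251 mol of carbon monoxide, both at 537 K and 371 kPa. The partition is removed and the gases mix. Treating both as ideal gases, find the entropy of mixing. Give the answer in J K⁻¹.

ΔS_mix = 7.85 J/K

Mole fractions: x_A = 3.85/4.1 = 0.939, x_B = 0.0612.
ΔS_mix = −R(n_A ln x_A + n_B ln x_B) = −8.314 × (3.85 ln 0.939 + 0.251 ln 0.0612) = 7.85 J/K.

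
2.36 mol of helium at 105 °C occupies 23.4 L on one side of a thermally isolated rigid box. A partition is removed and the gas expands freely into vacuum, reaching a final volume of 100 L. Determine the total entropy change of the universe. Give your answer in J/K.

No heat is exchanged and no work is done, so the ideal-gas temperature stays constant.
Entropy is a state function; using a reversible isothermal path, ΔS_gas = nR ln(V₂/V₁) = 2.36 × 8.314 × ln(100/23.4) = 28.5 J/K.
The insulated surroundings exchange no heat, so ΔS_surr = 0 and ΔS_universe = ΔS_gas.

ΔS_universe = 28.5 J/K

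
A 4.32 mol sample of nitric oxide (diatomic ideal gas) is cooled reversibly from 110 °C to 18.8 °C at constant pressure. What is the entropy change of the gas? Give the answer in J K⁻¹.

ΔS = -34.2 J/K

In kelvin: T₁ = 383.15 K, T₂ = 291.95 K. At constant pressure, ΔS = nC_p ln(T₂/T₁) with C_p = 7R/2 = 29.1 J mol⁻¹ K⁻¹.
ΔS = 4.32 × 29.1 × ln(291.95/383.15) = -34.2 J/K.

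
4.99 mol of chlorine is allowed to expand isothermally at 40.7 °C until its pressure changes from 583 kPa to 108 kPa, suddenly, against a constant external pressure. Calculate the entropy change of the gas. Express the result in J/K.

ΔS_gas = 69.9 J/K

Entropy is a state function, so ΔS_gas depends only on the end states.
For an isothermal ideal gas ΔS_gas = nR ln(P₁/P₂) = 4.99 × 8.314 × ln(583/108) = 69.9 J/K.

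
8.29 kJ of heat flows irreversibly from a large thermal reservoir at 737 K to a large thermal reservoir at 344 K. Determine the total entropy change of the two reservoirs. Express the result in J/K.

ΔS_total = 12.9 J/K

ΔS_hot = −Q/T_H = −8290/737 = -11.25 J/K and ΔS_cold = +Q/T_C = 8290/344 = 24.1 J/K.
ΔS_total = -11.25 + 24.1 = 12.9 J/K, positive as the second law requires.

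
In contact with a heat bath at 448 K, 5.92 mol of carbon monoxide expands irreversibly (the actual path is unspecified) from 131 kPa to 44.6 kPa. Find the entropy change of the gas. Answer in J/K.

Entropy is a state function, so ΔS_gas depends only on the end states.
For an isothermal ideal gas ΔS_gas = nR ln(P₁/P₂) = 5.92 × 8.314 × ln(131/44.6) = 53 J/K.

ΔS_gas = 53 J/K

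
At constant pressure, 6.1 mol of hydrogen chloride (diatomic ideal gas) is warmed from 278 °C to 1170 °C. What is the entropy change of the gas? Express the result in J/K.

ΔS = 171 J/K

In kelvin: T₁ = 551.15 K, T₂ = 1443.15 K. At constant pressure, ΔS = nC_p ln(T₂/T₁) with C_p = 7R/2 = 29.1 J mol⁻¹ K⁻¹.
ΔS = 6.1 × 29.1 × ln(1443.15/551.15) = 171 J/K.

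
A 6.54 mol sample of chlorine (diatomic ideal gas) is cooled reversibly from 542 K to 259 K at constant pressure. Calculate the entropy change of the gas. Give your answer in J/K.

ΔS = -141 J/K

At constant pressure, ΔS = nC_p ln(T₂/T₁) with C_p = 7R/2 = 29.1 J mol⁻¹ K⁻¹.
ΔS = 6.54 × 29.1 × ln(259/542) = -141 J/K.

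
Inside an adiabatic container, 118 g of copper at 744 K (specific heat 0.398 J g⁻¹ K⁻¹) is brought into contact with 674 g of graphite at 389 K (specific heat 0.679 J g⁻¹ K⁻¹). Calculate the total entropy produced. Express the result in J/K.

ΔS_total = 10.7 J/K

Energy balance: T_f = (m₁c₁T₁ + m₂c₂T₂)/(m₁c₁ + m₂c₂) = 422.04 K.
ΔS₁ = m₁c₁ ln(T_f/T₁) = 46.964 × ln(422.04/744) = -26.63 J/K.
ΔS₂ = m₂c₂ ln(T_f/T₂) = 457.646 × ln(422.04/389) = 37.31 J/K.
ΔS_total = -26.63 + 37.31 = 10.7 J/K.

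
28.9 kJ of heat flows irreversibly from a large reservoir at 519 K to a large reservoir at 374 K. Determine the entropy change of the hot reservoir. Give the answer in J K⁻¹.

The hot reservoir loses heat Q, so ΔS_hot = −Q/T_H = −28900/519 = -55.7 J/K.

ΔS_hot = -55.7 J/K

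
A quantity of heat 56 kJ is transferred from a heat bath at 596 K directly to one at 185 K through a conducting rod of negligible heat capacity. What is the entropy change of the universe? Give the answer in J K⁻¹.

ΔS_total = 209 J/K

ΔS_hot = −Q/T_H = −56000/596 = -93.96 J/K and ΔS_cold = +Q/T_C = 56000/185 = 302.7 J/K.
ΔS_total = -93.96 + 302.7 = 209 J/K, positive as the second law requires.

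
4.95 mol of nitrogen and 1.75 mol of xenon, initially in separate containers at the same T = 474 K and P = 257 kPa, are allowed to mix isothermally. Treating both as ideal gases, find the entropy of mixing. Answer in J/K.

ΔS_mix = 32 J/K

Mole fractions: x_A = 4.95/6.7 = 0.739, x_B = 0.261.
ΔS_mix = −R(n_A ln x_A + n_B ln x_B) = −8.314 × (4.95 ln 0.739 + 1.75 ln 0.261) = 32 J/K.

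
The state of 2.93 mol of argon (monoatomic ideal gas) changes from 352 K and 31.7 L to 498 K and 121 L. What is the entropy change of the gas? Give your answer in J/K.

Entropy is a state function: ΔS = nC_V ln(T₂/T₁) + nR ln(V₂/V₁), with C_V = 3R/2 = 12.47 J mol⁻¹ K⁻¹ for a monoatomic ideal gas.
ΔS = 2.93 × [12.47 × ln(498/352) + 8.314 × ln(121/31.7)] = 45.3 J/K.

ΔS = 45.3 J/K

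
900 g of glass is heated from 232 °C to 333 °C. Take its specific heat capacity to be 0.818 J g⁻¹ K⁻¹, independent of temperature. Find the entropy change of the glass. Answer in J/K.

In kelvin: T₁ = 505.15 K, T₂ = 606.15 K. ΔS = ∫dQ_rev/T = m c ln(T₂/T₁) = 900 × 0.818 × ln(606.15/505.15) = 134 J/K.

ΔS = 134 J/K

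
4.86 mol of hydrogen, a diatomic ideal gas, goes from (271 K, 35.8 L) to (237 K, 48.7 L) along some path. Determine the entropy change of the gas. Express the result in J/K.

Entropy is a state function: ΔS = nC_V ln(T₂/T₁) + nR ln(V₂/V₁), with C_V = 5R/2 = 20.79 J mol⁻¹ K⁻¹ for a diatomic ideal gas.
ΔS = 4.86 × [20.79 × ln(237/271) + 8.314 × ln(48.7/35.8)] = -1.11 J/K.

ΔS = -1.11 J/K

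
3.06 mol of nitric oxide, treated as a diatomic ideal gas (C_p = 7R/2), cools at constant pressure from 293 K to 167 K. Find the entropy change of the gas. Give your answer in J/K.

At constant pressure, ΔS = nC_p ln(T₂/T₁) with C_p = 7R/2 = 29.1 J mol⁻¹ K⁻¹.
ΔS = 3.06 × 29.1 × ln(167/293) = -50.1 J/K.

ΔS = -50.1 J/K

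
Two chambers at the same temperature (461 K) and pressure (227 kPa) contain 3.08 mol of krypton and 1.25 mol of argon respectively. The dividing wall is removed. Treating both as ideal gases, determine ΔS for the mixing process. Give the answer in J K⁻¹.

ΔS_mix = 21.6 J/K

Mole fractions: x_A = 3.08/4.33 = 0.711, x_B = 0.289.
ΔS_mix = −R(n_A ln x_A + n_B ln x_B) = −8.314 × (3.08 ln 0.711 + 1.25 ln 0.289) = 21.6 J/K.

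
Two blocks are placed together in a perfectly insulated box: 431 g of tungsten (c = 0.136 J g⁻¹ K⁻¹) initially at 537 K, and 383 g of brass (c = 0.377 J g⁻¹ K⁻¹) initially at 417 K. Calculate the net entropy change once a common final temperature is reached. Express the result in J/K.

Energy balance: T_f = (m₁c₁T₁ + m₂c₂T₂)/(m₁c₁ + m₂c₂) = 451.65 K.
ΔS₁ = m₁c₁ ln(T_f/T₁) = 58.616 × ln(451.65/537) = -10.15 J/K.
ΔS₂ = m₂c₂ ln(T_f/T₂) = 144.391 × ln(451.65/417) = 11.53 J/K.
ΔS_total = -10.15 + 11.53 = 1.38 J/K.

ΔS_total = 1.38 J/K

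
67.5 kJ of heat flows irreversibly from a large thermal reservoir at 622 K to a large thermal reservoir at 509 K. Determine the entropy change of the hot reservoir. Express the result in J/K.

The hot reservoir loses heat Q, so ΔS_hot = −Q/T_H = −67500/622 = -109 J/K.

ΔS_hot = -109 J/K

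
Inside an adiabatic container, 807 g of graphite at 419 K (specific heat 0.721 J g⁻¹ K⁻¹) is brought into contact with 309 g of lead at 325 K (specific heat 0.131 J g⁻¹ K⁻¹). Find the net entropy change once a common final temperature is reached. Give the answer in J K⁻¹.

Energy balance: T_f = (m₁c₁T₁ + m₂c₂T₂)/(m₁c₁ + m₂c₂) = 412.89 K.
ΔS₁ = m₁c₁ ln(T_f/T₁) = 581.847 × ln(412.89/419) = -8.5531 J/K.
ΔS₂ = m₂c₂ ln(T_f/T₂) = 40.479 × ln(412.89/325) = 9.6885 J/K.
ΔS_total = -8.5531 + 9.6885 = 1.14 J/K.

ΔS_total = 1.14 J/K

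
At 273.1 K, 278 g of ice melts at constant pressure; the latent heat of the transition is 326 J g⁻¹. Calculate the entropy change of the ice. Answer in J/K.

Heat absorbed by the substance: Q = mL = 278 × 326 = 90628 J.
At constant T, ΔS = Q_rev/T = 90628 / 273.1 = 332 J/K.

ΔS = 332 J/K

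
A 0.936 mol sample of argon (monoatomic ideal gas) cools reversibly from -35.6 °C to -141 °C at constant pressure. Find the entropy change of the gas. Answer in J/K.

In kelvin: T₁ = 237.55 K, T₂ = 132.15 K. At constant pressure, ΔS = nC_p ln(T₂/T₁) with C_p = 5R/2 = 20.79 J mol⁻¹ K⁻¹.
ΔS = 0.936 × 20.79 × ln(132.15/237.55) = -11.4 J/K.

ΔS = -11.4 J/K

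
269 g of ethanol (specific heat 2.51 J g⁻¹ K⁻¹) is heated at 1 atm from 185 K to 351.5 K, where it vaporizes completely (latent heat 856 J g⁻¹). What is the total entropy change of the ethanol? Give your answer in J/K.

Warming step: ΔS₁ = m c ln(T_tr/T_i) = 269 × 2.51 × ln(351.5/185) = 433.4 J/K.
Phase change: ΔS₂ = +mL/T_tr = 269 × 856 / 351.5 = 655.1 J/K.
ΔS_total = (433.4) + (655.1) = 1090 J/K.

ΔS = 1090 J/K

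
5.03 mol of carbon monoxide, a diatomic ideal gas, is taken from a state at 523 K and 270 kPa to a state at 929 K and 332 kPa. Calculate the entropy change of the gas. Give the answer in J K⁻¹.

ΔS = nC_p ln(T₂/T₁) − nR ln(P₂/P₁), with C_p = 7R/2 = 29.1 J mol⁻¹ K⁻¹ for a diatomic ideal gas.
ΔS = 5.03 × [29.1 × ln(929/523) − 8.314 × ln(332/270)] = 75.4 J/K.

ΔS = 75.4 J/K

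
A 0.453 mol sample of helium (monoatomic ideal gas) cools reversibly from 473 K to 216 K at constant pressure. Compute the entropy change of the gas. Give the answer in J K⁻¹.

ΔS = -7.38 J/K

At constant pressure, ΔS = nC_p ln(T₂/T₁) with C_p = 5R/2 = 20.79 J mol⁻¹ K⁻¹.
ΔS = 0.453 × 20.79 × ln(216/473) = -7.38 J/K.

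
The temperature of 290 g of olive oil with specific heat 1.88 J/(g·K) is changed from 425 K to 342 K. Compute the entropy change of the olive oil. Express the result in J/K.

ΔS = ∫dQ_rev/T = m c ln(T₂/T₁) = 290 × 1.88 × ln(342/425) = -118 J/K.

ΔS = -118 J/K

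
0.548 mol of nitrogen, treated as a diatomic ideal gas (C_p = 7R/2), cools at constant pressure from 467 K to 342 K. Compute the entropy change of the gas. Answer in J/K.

At constant pressure, ΔS = nC_p ln(T₂/T₁) with C_p = 7R/2 = 29.1 J mol⁻¹ K⁻¹.
ΔS = 0.548 × 29.1 × ln(342/467) = -4.97 J/K.

ΔS = -4.97 J/K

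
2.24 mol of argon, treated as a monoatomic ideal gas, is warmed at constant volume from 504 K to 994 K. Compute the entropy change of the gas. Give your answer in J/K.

At constant volume, ΔS = nC_V ln(T₂/T₁) with C_V = 3R/2 = 12.47 J mol⁻¹ K⁻¹.
ΔS = 2.24 × 12.47 × ln(994/504) = 19 J/K.

ΔS = 19 J/K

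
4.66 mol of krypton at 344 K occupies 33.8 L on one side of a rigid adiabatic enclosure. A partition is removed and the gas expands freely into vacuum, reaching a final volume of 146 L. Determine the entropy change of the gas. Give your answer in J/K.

No heat is exchanged and no work is done, so the ideal-gas temperature stays constant.
Entropy is a state function; using a reversible isothermal path, ΔS_gas = nR ln(V₂/V₁) = 4.66 × 8.314 × ln(146/33.8) = 56.7 J/K.

ΔS_gas = 56.7 J/K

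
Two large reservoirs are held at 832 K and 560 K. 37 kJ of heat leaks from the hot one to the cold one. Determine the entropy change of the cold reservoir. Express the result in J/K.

ΔS_cold = 66.1 J/K

The cold reservoir gains heat Q, so ΔS_cold = +Q/T_C = 37000/560 = 66.1 J/K.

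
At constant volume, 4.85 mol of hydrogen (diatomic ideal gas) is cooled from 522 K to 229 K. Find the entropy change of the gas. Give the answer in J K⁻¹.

ΔS = -83.1 J/K

At constant volume, ΔS = nC_V ln(T₂/T₁) with C_V = 5R/2 = 20.79 J mol⁻¹ K⁻¹.
ΔS = 4.85 × 20.79 × ln(229/522) = -83.1 J/K.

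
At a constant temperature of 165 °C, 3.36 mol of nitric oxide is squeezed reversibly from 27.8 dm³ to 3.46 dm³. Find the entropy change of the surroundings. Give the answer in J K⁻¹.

ΔS_surr = 58.2 J/K

For an isothermal ideal gas ΔS_gas = nR ln(V₂/V₁) = 3.36 × 8.314 × ln(3.46/27.8) = -58.2 J/K.
The process is reversible, so ΔS_surr = −ΔS_gas = 58.2 J/K and ΔS_universe = 0.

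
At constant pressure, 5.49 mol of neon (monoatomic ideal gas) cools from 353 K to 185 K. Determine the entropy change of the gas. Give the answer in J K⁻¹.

At constant pressure, ΔS = nC_p ln(T₂/T₁) with C_p = 5R/2 = 20.79 J mol⁻¹ K⁻¹.
ΔS = 5.49 × 20.79 × ln(185/353) = -73.7 J/K.

ΔS = -73.7 J/K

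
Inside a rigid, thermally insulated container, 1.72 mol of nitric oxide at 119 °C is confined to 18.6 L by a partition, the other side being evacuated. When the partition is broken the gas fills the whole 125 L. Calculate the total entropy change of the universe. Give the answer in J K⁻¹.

ΔS_universe = 27.2 J/K

For an ideal gas in free expansion Q = 0 and W = 0, so T is unchanged.
Entropy is a state function; using a reversible isothermal path, ΔS_gas = nR ln(V₂/V₁) = 1.72 × 8.314 × ln(125/18.6) = 27.2 J/K.
The insulated surroundings exchange no heat, so ΔS_surr = 0 and ΔS_universe = ΔS_gas.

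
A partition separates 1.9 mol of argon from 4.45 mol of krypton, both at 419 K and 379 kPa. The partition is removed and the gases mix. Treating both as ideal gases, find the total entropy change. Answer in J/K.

Mole fractions: x_A = 1.9/6.35 = 0.299, x_B = 0.701.
ΔS_mix = −R(n_A ln x_A + n_B ln x_B) = −8.314 × (1.9 ln 0.299 + 4.45 ln 0.701) = 32.2 J/K.

ΔS_mix = 32.2 J/K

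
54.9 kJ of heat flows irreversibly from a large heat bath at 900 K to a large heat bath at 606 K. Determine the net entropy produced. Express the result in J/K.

ΔS_hot = −Q/T_H = −54900/900 = -61 J/K and ΔS_cold = +Q/T_C = 54900/606 = 90.59 J/K.
ΔS_total = -61 + 90.59 = 29.6 J/K, positive as the second law requires.

ΔS_total = 29.6 J/K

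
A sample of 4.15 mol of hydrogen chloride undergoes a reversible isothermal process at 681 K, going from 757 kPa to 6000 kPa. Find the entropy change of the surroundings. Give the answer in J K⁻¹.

For an isothermal ideal gas ΔS_gas = nR ln(P₁/P₂) = 4.15 × 8.314 × ln(757/6000) = -71.4 J/K.
The process is reversible, so ΔS_surr = −ΔS_gas = 71.4 J/K and ΔS_universe = 0.

ΔS_surr = 71.4 J/K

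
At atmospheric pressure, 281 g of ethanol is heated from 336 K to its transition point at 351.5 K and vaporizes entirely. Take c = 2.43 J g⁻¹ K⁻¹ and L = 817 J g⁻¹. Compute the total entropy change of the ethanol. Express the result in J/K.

ΔS = 684 J/K

Warming step: ΔS₁ = m c ln(T_tr/T_i) = 281 × 2.43 × ln(351.5/336) = 30.79 J/K.
Phase change: ΔS₂ = +mL/T_tr = 281 × 817 / 351.5 = 653.1 J/K.
ΔS_total = (30.79) + (653.1) = 684 J/K.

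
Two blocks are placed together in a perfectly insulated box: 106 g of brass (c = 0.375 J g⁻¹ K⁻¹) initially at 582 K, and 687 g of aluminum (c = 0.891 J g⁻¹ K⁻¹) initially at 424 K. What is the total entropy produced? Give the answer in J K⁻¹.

Energy balance: T_f = (m₁c₁T₁ + m₂c₂T₂)/(m₁c₁ + m₂c₂) = 433.63 K.
ΔS₁ = m₁c₁ ln(T_f/T₁) = 39.75 × ln(433.63/582) = -11.697 J/K.
ΔS₂ = m₂c₂ ln(T_f/T₂) = 612.117 × ln(433.63/424) = 13.754 J/K.
ΔS_total = -11.697 + 13.754 = 2.06 J/K.

ΔS_total = 2.06 J/K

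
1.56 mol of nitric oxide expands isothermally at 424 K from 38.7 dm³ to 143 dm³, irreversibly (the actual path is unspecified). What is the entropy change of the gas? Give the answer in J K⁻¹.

Entropy is a state function, so ΔS_gas depends only on the end states.
For an isothermal ideal gas ΔS_gas = nR ln(V₂/V₁) = 1.56 × 8.314 × ln(143/38.7) = 17 J/K.

ΔS_gas = 17 J/K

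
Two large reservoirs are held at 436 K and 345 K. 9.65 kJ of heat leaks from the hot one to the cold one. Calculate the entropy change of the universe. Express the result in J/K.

ΔS_hot = −Q/T_H = −9650/436 = -22.13 J/K and ΔS_cold = +Q/T_C = 9650/345 = 27.97 J/K.
ΔS_total = -22.13 + 27.97 = 5.84 J/K, positive as the second law requires.

ΔS_total = 5.84 J/K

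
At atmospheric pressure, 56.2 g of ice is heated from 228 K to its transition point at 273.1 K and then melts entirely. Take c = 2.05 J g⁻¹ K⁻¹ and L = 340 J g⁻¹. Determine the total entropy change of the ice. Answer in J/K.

Warming step: ΔS₁ = m c ln(T_tr/T_i) = 56.2 × 2.05 × ln(273.1/228) = 20.79 J/K.
Phase change: ΔS₂ = +mL/T_tr = 56.2 × 340 / 273.1 = 69.97 J/K.
ΔS_total = (20.79) + (69.97) = 90.8 J/K.

ΔS = 90.8 J/K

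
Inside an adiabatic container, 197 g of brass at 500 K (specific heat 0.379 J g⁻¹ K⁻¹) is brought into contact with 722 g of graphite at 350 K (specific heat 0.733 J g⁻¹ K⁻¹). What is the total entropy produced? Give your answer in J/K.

Energy balance: T_f = (m₁c₁T₁ + m₂c₂T₂)/(m₁c₁ + m₂c₂) = 368.55 K.
ΔS₁ = m₁c₁ ln(T_f/T₁) = 74.663 × ln(368.55/500) = -22.775 J/K.
ΔS₂ = m₂c₂ ln(T_f/T₂) = 529.226 × ln(368.55/350) = 27.325 J/K.
ΔS_total = -22.775 + 27.325 = 4.55 J/K.

ΔS_total = 4.55 J/K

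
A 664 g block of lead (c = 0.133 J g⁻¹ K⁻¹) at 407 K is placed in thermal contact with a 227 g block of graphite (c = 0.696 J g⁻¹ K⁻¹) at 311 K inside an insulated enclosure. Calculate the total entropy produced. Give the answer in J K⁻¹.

ΔS_total = 2.1 J/K

Energy balance: T_f = (m₁c₁T₁ + m₂c₂T₂)/(m₁c₁ + m₂c₂) = 345.42 K.
ΔS₁ = m₁c₁ ln(T_f/T₁) = 88.312 × ln(345.42/407) = -14.488 J/K.
ΔS₂ = m₂c₂ ln(T_f/T₂) = 157.992 × ln(345.42/311) = 16.584 J/K.
ΔS_total = -14.488 + 16.584 = 2.1 J/K.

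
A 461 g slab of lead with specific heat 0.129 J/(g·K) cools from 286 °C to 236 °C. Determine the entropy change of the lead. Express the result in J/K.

ΔS = -5.57 J/K

In kelvin: T₁ = 559.15 K, T₂ = 509.15 K. ΔS = ∫dQ_rev/T = m c ln(T₂/T₁) = 461 × 0.129 × ln(509.15/559.15) = -5.57 J/K.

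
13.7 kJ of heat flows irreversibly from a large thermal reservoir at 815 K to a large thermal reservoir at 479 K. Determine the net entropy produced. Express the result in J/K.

ΔS_hot = −Q/T_H = −13700/815 = -16.81 J/K and ΔS_cold = +Q/T_C = 13700/479 = 28.6 J/K.
ΔS_total = -16.81 + 28.6 = 11.8 J/K, positive as the second law requires.

ΔS_total = 11.8 J/K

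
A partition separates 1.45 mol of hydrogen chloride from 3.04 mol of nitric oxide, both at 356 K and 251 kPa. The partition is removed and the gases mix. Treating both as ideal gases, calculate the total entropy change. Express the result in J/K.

Mole fractions: x_A = 1.45/4.49 = 0.323, x_B = 0.677.
ΔS_mix = −R(n_A ln x_A + n_B ln x_B) = −8.314 × (1.45 ln 0.323 + 3.04 ln 0.677) = 23.5 J/K.

ΔS_mix = 23.5 J/K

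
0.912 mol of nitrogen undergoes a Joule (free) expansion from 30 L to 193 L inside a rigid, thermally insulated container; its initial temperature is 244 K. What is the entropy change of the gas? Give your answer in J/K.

No heat is exchanged and no work is done, so the ideal-gas temperature stays constant.
Entropy is a state function; using a reversible isothermal path, ΔS_gas = nR ln(V₂/V₁) = 0.912 × 8.314 × ln(193/30) = 14.1 J/K.

ΔS_gas = 14.1 J/K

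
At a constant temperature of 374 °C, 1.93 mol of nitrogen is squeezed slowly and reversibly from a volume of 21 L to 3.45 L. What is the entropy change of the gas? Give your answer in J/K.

ΔS_gas = -29 J/K

For an isothermal ideal gas ΔS_gas = nR ln(V₂/V₁) = 1.93 × 8.314 × ln(3.45/21) = -29 J/K.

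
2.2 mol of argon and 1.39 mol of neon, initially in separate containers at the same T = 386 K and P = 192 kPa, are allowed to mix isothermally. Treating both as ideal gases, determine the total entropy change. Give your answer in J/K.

Mole fractions: x_A = 2.2/3.59 = 0.613, x_B = 0.387.
ΔS_mix = −R(n_A ln x_A + n_B ln x_B) = −8.314 × (2.2 ln 0.613 + 1.39 ln 0.387) = 19.9 J/K.

ΔS_mix = 19.9 J/K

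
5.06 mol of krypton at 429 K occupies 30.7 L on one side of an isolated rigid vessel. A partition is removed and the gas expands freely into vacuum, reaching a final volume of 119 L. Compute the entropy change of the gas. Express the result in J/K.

For an ideal gas in free expansion Q = 0 and W = 0, so T is unchanged.
Entropy is a state function; using a reversible isothermal path, ΔS_gas = nR ln(V₂/V₁) = 5.06 × 8.314 × ln(119/30.7) = 57 J/K.

ΔS_gas = 57 J/K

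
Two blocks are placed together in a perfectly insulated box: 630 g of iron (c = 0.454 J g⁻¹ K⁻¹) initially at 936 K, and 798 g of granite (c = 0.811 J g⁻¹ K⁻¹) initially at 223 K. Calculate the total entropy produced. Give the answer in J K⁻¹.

ΔS_total = 227 J/K

Energy balance: T_f = (m₁c₁T₁ + m₂c₂T₂)/(m₁c₁ + m₂c₂) = 441.53 K.
ΔS₁ = m₁c₁ ln(T_f/T₁) = 286.02 × ln(441.53/936) = -214.9 J/K.
ΔS₂ = m₂c₂ ln(T_f/T₂) = 647.178 × ln(441.53/223) = 442.1 J/K.
ΔS_total = -214.9 + 442.1 = 227 J/K.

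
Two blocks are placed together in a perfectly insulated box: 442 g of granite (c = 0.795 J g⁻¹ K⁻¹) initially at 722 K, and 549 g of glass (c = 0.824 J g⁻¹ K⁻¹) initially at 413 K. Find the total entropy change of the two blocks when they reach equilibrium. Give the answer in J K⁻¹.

ΔS_total = 31.2 J/K

Energy balance: T_f = (m₁c₁T₁ + m₂c₂T₂)/(m₁c₁ + m₂c₂) = 548.09 K.
ΔS₁ = m₁c₁ ln(T_f/T₁) = 351.39 × ln(548.09/722) = -96.84 J/K.
ΔS₂ = m₂c₂ ln(T_f/T₂) = 452.376 × ln(548.09/413) = 128 J/K.
ΔS_total = -96.84 + 128 = 31.2 J/K.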